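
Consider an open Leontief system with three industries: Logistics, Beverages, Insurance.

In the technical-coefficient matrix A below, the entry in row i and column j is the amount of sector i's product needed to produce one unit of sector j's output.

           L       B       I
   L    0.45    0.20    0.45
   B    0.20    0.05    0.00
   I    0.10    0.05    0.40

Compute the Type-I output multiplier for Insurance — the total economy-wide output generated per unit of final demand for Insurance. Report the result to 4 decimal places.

m_I = 4.1280

I − A =
  [   0.55    -0.20    -0.45]
  [  -0.20     0.95     0.00]
  [  -0.10    -0.05     0.60]
Cofactors of I−A, C_ij = (−1)^(i+j)·(minor ij) (rows/columns in the sector order above):
  C_11 = (0.95)(0.60) − (0.00)(-0.05) = 0.5700
  C_12 = −[(-0.20)(0.60) − (0.00)(-0.10)] = 0.1200
  C_13 = (-0.20)(-0.05) − (0.95)(-0.10) = 0.1050
  C_21 = −[(-0.20)(0.60) − (-0.45)(-0.05)] = 0.1425
  C_22 = (0.55)(0.60) − (-0.45)(-0.10) = 0.2850
  C_23 = −[(0.55)(-0.05) − (-0.20)(-0.10)] = 0.0475
  C_31 = (-0.20)(0.00) − (-0.45)(0.95) = 0.4275
  C_32 = −[(0.55)(0.00) − (-0.45)(-0.20)] = 0.0900
  C_33 = (0.55)(0.95) − (-0.20)(-0.20) = 0.4825
det(I−A) = Σ_j (I−A)_1j·C_1j = (0.55)(0.5700) + (-0.20)(0.1200) + (-0.45)(0.1050) = 0.24225
adj(I−A) = Cᵀ =
  [ 0.5700   0.1425   0.4275]
  [ 0.1200   0.2850   0.0900]
  [ 0.1050   0.0475   0.4825]
(I − A)⁻¹ = adj(I−A) / det(I−A) ≈
  [   2.35294     0.58824     1.76471]
  [   0.49536     1.17647     0.37152]
  [   0.43344     0.19608     1.99174]
The output multiplier for sector j is the column-j sum of the Leontief inverse (I − A)⁻¹ = adj(I−A) / det(I−A).
Column I of adj(I−A): (0.4275, 0.0900, 0.4825); det(I−A) = 0.24225.
m_I = (0.4275 + 0.0900 + 0.4825) / 0.24225 = 1.00 / 0.24225 ≈ 4.1280.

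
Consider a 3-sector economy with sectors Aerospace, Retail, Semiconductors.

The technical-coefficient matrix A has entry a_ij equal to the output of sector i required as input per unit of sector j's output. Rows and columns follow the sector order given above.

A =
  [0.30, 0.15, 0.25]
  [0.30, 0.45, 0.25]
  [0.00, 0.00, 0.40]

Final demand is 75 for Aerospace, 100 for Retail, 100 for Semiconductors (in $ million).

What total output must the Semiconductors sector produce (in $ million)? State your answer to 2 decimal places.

x_S = 166.67

I − A =
  [   0.70    -0.15    -0.25]
  [  -0.30     0.55    -0.25]
  [   0.00     0.00     0.60]
Cofactors of I−A, C_ij = (−1)^(i+j)·(minor ij) (rows/columns in the sector order above):
  C_11 = (0.55)(0.60) − (-0.25)(0.00) = 0.3300
  C_12 = −[(-0.30)(0.60) − (-0.25)(0.00)] = 0.1800
  C_13 = (-0.30)(0.00) − (0.55)(0.00) = 0.0000
  C_21 = −[(-0.15)(0.60) − (-0.25)(0.00)] = 0.0900
  C_22 = (0.70)(0.60) − (-0.25)(0.00) = 0.4200
  C_23 = −[(0.70)(0.00) − (-0.15)(0.00)] = 0.0000
  C_31 = (-0.15)(-0.25) − (-0.25)(0.55) = 0.1750
  C_32 = −[(0.70)(-0.25) − (-0.25)(-0.30)] = 0.2500
  C_33 = (0.70)(0.55) − (-0.15)(-0.30) = 0.3400
det(I−A) = Σ_j (I−A)_1j·C_1j = (0.70)(0.3300) + (-0.15)(0.1800) + (-0.25)(0.0000) = 0.2040
adj(I−A) = Cᵀ =
  [ 0.3300   0.0900   0.1750]
  [ 0.1800   0.4200   0.2500]
  [ 0.0000   0.0000   0.3400]
(I − A)⁻¹ = adj(I−A) / det(I−A) ≈
  [   1.6176     0.4412     0.8578]
  [   0.8824     2.0588     1.2255]
  [   0.0000     0.0000     1.6667]
x = (I − A)⁻¹ d = adj(I−A)·d / det(I−A), with det(I−A) = 0.2040:
  x_A = (0.3300·75 + 0.0900·100 + 0.1750·100) / 0.2040 = 51.25 / 0.2040 ≈ 251.23
  x_R = (0.1800·75 + 0.4200·100 + 0.2500·100) / 0.2040 = 80.50 / 0.2040 ≈ 394.61
  x_S = (0.0000·75 + 0.0000·100 + 0.3400·100) / 0.2040 = 34.00 / 0.2040 ≈ 166.67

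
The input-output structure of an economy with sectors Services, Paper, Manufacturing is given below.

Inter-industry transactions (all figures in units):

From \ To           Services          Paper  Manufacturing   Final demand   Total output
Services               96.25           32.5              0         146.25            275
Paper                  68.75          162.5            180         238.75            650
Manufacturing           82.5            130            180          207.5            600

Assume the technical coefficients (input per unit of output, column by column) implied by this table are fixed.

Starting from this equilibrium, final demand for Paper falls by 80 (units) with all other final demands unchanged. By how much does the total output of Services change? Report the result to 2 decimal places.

Technical coefficients a_ij = z_ij / X_j:
  a_11 = 96.25/275 = 0.35, a_21 = 68.75/275 = 0.25, a_31 = 82.5/275 = 0.30
  a_12 = 32.5/650 = 0.05, a_22 = 162.5/650 = 0.25, a_32 = 130/650 = 0.20
  a_13 = 0/600 = 0.00, a_23 = 180/600 = 0.30, a_33 = 180/600 = 0.30
I − A =
  [   0.65    -0.05     0.00]
  [  -0.25     0.75    -0.30]
  [  -0.30    -0.20     0.70]
Cofactors of I−A, C_ij = (−1)^(i+j)·(minor ij) (rows/columns in the sector order above):
  C_11 = (0.75)(0.70) − (-0.30)(-0.20) = 0.4650
  C_12 = −[(-0.25)(0.70) − (-0.30)(-0.30)] = 0.2650
  C_13 = (-0.25)(-0.20) − (0.75)(-0.30) = 0.2750
  C_21 = −[(-0.05)(0.70) − (0.00)(-0.20)] = 0.0350
  C_22 = (0.65)(0.70) − (0.00)(-0.30) = 0.4550
  C_23 = −[(0.65)(-0.20) − (-0.05)(-0.30)] = 0.1450
  C_31 = (-0.05)(-0.30) − (0.00)(0.75) = 0.0150
  C_32 = −[(0.65)(-0.30) − (0.00)(-0.25)] = 0.1950
  C_33 = (0.65)(0.75) − (-0.05)(-0.25) = 0.4750
det(I−A) = Σ_j (I−A)_1j·C_1j = (0.65)(0.4650) + (-0.05)(0.2650) + (0.00)(0.2750) = 0.2890
adj(I−A) = Cᵀ =
  [ 0.4650   0.0350   0.0150]
  [ 0.2650   0.4550   0.1950]
  [ 0.2750   0.1450   0.4750]
(I − A)⁻¹ = adj(I−A) / det(I−A) ≈
  [   1.6090     0.1211     0.0519]
  [   0.9170     1.5744     0.6747]
  [   0.9516     0.5017     1.6436]
Δx = (I − A)⁻¹ Δd with Δd having -80 in the Paper component and 0 elsewhere.
So Δx_1 = L_12 · (-80), where L_12 = adj(I−A)_12 / det(I−A) = 0.0350 / 0.2890.
Δx_1 = 0.0350 × (-80) / 0.2890 = -2.80 / 0.2890 ≈ -9.69.

Δx_1 = -9.69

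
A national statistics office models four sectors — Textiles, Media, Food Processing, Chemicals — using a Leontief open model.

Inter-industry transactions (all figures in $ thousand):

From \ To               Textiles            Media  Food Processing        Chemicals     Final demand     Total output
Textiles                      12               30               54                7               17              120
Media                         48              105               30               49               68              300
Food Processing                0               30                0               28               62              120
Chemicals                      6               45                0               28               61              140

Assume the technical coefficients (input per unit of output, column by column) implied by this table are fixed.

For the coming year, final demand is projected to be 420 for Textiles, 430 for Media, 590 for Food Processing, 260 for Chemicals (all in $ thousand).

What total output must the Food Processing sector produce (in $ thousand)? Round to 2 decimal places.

Technical coefficients a_ij = z_ij / X_j:
  a_11 = 12/120 = 0.10, a_21 = 48/120 = 0.40, a_31 = 0/120 = 0.00, a_41 = 6/120 = 0.05
  a_12 = 30/300 = 0.10, a_22 = 105/300 = 0.35, a_32 = 30/300 = 0.10, a_42 = 45/300 = 0.15
  a_13 = 54/120 = 0.45, a_23 = 30/120 = 0.25, a_33 = 0/120 = 0.00, a_43 = 0/120 = 0.00
  a_14 = 7/140 = 0.05, a_24 = 49/140 = 0.35, a_34 = 28/140 = 0.20, a_44 = 28/140 = 0.20
I − A =
  [   0.90    -0.10    -0.45    -0.05]
  [  -0.40     0.65    -0.25    -0.35]
  [   0.00    -0.10     1.00    -0.20]
  [  -0.05    -0.15     0.00     0.80]
Compute the cofactors C_ij = (−1)^(i+j)·(3×3 minor ij) of I−A; the adjugate is their transpose:
adj(I−A) = Cᵀ =
  [ 0.440000   0.137000   0.232250   0.145500]
  [ 0.340000   0.713000   0.331250   0.416000]
  [ 0.052250   0.099750   0.382375   0.142500]
  [ 0.091250   0.142250   0.076625   0.504500]
det(I−A) = Σ_j (I−A)_1j·C_1j = (0.90)(0.440000) + (-0.10)(0.340000) + (-0.45)(0.052250) + (-0.05)(0.091250) = 0.333925
(I − A)⁻¹ = adj(I−A) / det(I−A) ≈
  [   1.3177     0.4103     0.6955     0.4357]
  [   1.0182     2.1352     0.9920     1.2458]
  [   0.1565     0.2987     1.1451     0.4267]
  [   0.2733     0.4260     0.2295     1.5108]
x = (I − A)⁻¹ d = adj(I−A)·d / det(I−A), with det(I−A) = 0.333925:
  x_1 = (0.440000·420 + 0.137000·430 + 0.232250·590 + 0.145500·260) / 0.333925 = 418.5675 / 0.333925 ≈ 1253.48
  x_2 = (0.340000·420 + 0.713000·430 + 0.331250·590 + 0.416000·260) / 0.333925 = 752.9875 / 0.333925 ≈ 2254.96
  x_3 = (0.052250·420 + 0.099750·430 + 0.382375·590 + 0.142500·260) / 0.333925 = 327.48875 / 0.333925 ≈ 980.73
  x_4 = (0.091250·420 + 0.142250·430 + 0.076625·590 + 0.504500·260) / 0.333925 = 275.87125 / 0.333925 ≈ 826.15

x_3 = 980.73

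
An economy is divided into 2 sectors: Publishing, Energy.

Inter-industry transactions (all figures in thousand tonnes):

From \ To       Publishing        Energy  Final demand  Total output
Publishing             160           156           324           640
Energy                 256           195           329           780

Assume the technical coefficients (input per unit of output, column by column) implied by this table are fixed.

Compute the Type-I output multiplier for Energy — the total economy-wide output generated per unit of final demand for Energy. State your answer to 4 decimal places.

Technical coefficients a_ij = z_ij / X_j:
  a_PP = 160/640 = 0.25, a_EP = 256/640 = 0.40
  a_PE = 156/780 = 0.20, a_EE = 195/780 = 0.25
I − A =
  [   0.75    -0.20]
  [  -0.40     0.75]
det(I−A) = (0.75)(0.75) − (-0.20)(-0.40) = 0.4825
adj(I−A) = [[0.75, 0.20], [0.40, 0.75]]
(I − A)⁻¹ = adj(I−A) / det(I−A) ≈
  [   1.55440     0.41451]
  [   0.82902     1.55440]
The output multiplier for sector j is the column-j sum of the Leontief inverse (I − A)⁻¹ = adj(I−A) / det(I−A).
Column E of adj(I−A): (0.20, 0.75); det(I−A) = 0.4825.
m_E = (0.20 + 0.75) / 0.4825 = 0.95 / 0.4825 ≈ 1.9689.

m_E = 1.9689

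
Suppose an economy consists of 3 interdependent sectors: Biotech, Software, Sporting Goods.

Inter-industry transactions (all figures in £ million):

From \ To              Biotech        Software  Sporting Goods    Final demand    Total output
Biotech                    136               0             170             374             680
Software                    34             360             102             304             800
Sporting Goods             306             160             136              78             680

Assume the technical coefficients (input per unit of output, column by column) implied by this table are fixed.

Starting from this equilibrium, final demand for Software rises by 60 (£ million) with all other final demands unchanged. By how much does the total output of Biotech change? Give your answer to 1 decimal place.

Δx_1 = 11.4

Technical coefficients a_ij = z_ij / X_j:
  a_11 = 136/680 = 0.20, a_21 = 34/680 = 0.05, a_31 = 306/680 = 0.45
  a_12 = 0/800 = 0.00, a_22 = 360/800 = 0.45, a_32 = 160/800 = 0.20
  a_13 = 170/680 = 0.25, a_23 = 102/680 = 0.15, a_33 = 136/680 = 0.20
I − A =
  [   0.80     0.00    -0.25]
  [  -0.05     0.55    -0.15]
  [  -0.45    -0.20     0.80]
Cofactors of I−A, C_ij = (−1)^(i+j)·(minor ij) (rows/columns in the sector order above):
  C_11 = (0.55)(0.80) − (-0.15)(-0.20) = 0.4100
  C_12 = −[(-0.05)(0.80) − (-0.15)(-0.45)] = 0.1075
  C_13 = (-0.05)(-0.20) − (0.55)(-0.45) = 0.2575
  C_21 = −[(0.00)(0.80) − (-0.25)(-0.20)] = 0.0500
  C_22 = (0.80)(0.80) − (-0.25)(-0.45) = 0.5275
  C_23 = −[(0.80)(-0.20) − (0.00)(-0.45)] = 0.1600
  C_31 = (0.00)(-0.15) − (-0.25)(0.55) = 0.1375
  C_32 = −[(0.80)(-0.15) − (-0.25)(-0.05)] = 0.1325
  C_33 = (0.80)(0.55) − (0.00)(-0.05) = 0.4400
det(I−A) = Σ_j (I−A)_1j·C_1j = (0.80)(0.4100) + (0.00)(0.1075) + (-0.25)(0.2575) = 0.263625
adj(I−A) = Cᵀ =
  [ 0.4100   0.0500   0.1375]
  [ 0.1075   0.5275   0.1325]
  [ 0.2575   0.1600   0.4400]
(I − A)⁻¹ = adj(I−A) / det(I−A) ≈
  [   1.5552     0.1897     0.5216]
  [   0.4078     2.0009     0.5026]
  [   0.9768     0.6069     1.6690]
Δx = (I − A)⁻¹ Δd with Δd having +60 in the Software component and 0 elsewhere.
So Δx_1 = L_12 · (+60), where L_12 = adj(I−A)_12 / det(I−A) = 0.0500 / 0.263625.
Δx_1 = 0.0500 × (+60) / 0.263625 = 3.00 / 0.263625 ≈ 11.4.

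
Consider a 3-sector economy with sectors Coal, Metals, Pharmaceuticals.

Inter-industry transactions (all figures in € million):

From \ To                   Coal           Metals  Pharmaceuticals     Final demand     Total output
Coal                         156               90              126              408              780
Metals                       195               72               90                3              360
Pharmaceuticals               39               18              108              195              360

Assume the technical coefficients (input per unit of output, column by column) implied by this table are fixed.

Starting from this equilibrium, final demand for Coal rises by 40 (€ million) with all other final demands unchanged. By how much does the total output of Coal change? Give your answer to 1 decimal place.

Technical coefficients a_ij = z_ij / X_j:
  a_11 = 156/780 = 0.20, a_21 = 195/780 = 0.25, a_31 = 39/780 = 0.05
  a_12 = 90/360 = 0.25, a_22 = 72/360 = 0.20, a_32 = 18/360 = 0.05
  a_13 = 126/360 = 0.35, a_23 = 90/360 = 0.25, a_33 = 108/360 = 0.30
I − A =
  [   0.80    -0.25    -0.35]
  [  -0.25     0.80    -0.25]
  [  -0.05    -0.05     0.70]
Cofactors of I−A, C_ij = (−1)^(i+j)·(minor ij) (rows/columns in the sector order above):
  C_11 = (0.80)(0.70) − (-0.25)(-0.05) = 0.5475
  C_12 = −[(-0.25)(0.70) − (-0.25)(-0.05)] = 0.1875
  C_13 = (-0.25)(-0.05) − (0.80)(-0.05) = 0.0525
  C_21 = −[(-0.25)(0.70) − (-0.35)(-0.05)] = 0.1925
  C_22 = (0.80)(0.70) − (-0.35)(-0.05) = 0.5425
  C_23 = −[(0.80)(-0.05) − (-0.25)(-0.05)] = 0.0525
  C_31 = (-0.25)(-0.25) − (-0.35)(0.80) = 0.3425
  C_32 = −[(0.80)(-0.25) − (-0.35)(-0.25)] = 0.2875
  C_33 = (0.80)(0.80) − (-0.25)(-0.25) = 0.5775
det(I−A) = Σ_j (I−A)_1j·C_1j = (0.80)(0.5475) + (-0.25)(0.1875) + (-0.35)(0.0525) = 0.37275
adj(I−A) = Cᵀ =
  [ 0.5475   0.1925   0.3425]
  [ 0.1875   0.5425   0.2875]
  [ 0.0525   0.0525   0.5775]
(I − A)⁻¹ = adj(I−A) / det(I−A) ≈
  [   1.4688     0.5164     0.9188]
  [   0.5030     1.4554     0.7713]
  [   0.1408     0.1408     1.5493]
Δx = (I − A)⁻¹ Δd with Δd having +40 in the Coal component and 0 elsewhere.
So Δx_1 = L_11 · (+40), where L_11 = adj(I−A)_11 / det(I−A) = 0.5475 / 0.37275.
Δx_1 = 0.5475 × (+40) / 0.37275 = 21.90 / 0.37275 ≈ 58.8.

Δx_1 = 58.8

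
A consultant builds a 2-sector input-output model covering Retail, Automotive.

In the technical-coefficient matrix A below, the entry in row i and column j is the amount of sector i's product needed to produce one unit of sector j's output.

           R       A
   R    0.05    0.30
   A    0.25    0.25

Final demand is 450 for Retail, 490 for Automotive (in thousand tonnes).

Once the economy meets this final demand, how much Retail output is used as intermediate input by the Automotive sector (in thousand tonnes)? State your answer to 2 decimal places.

z_RA = 272.00

I − A =
  [   0.95    -0.30]
  [  -0.25     0.75]
det(I−A) = (0.95)(0.75) − (-0.30)(-0.25) = 0.6375
adj(I−A) = [[0.75, 0.30], [0.25, 0.95]]
(I − A)⁻¹ = adj(I−A) / det(I−A) ≈
  [   1.1765     0.4706]
  [   0.3922     1.4902]
First solve x = (I − A)⁻¹ d = adj(I−A)·d / det(I−A); in particular x_A = (0.25·450 + 0.95·490) / 0.6375 = 578.00 / 0.6375 ≈ 906.6667.
Intermediate flow from R to A: z_RA = a_RA · x_A = 0.30 × 578.00 / 0.6375 = 173.40 / 0.6375 = 272.00.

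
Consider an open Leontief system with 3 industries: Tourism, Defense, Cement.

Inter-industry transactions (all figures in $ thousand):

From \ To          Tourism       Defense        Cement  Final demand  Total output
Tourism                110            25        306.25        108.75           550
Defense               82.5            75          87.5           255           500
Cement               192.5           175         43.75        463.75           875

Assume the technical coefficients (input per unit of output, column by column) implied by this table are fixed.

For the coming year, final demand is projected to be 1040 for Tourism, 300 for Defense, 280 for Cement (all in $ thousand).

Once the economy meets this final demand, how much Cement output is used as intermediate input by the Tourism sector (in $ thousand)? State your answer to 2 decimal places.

z_CT = 675.44

Technical coefficients a_ij = z_ij / X_j:
  a_TT = 110/550 = 0.20, a_DT = 82.5/550 = 0.15, a_CT = 192.5/550 = 0.35
  a_TD = 25/500 = 0.05, a_DD = 75/500 = 0.15, a_CD = 175/500 = 0.35
  a_TC = 306.25/875 = 0.35, a_DC = 87.5/875 = 0.10, a_CC = 43.75/875 = 0.05
I − A =
  [   0.80    -0.05    -0.35]
  [  -0.15     0.85    -0.10]
  [  -0.35    -0.35     0.95]
Cofactors of I−A, C_ij = (−1)^(i+j)·(minor ij) (rows/columns in the sector order above):
  C_11 = (0.85)(0.95) − (-0.10)(-0.35) = 0.7725
  C_12 = −[(-0.15)(0.95) − (-0.10)(-0.35)] = 0.1775
  C_13 = (-0.15)(-0.35) − (0.85)(-0.35) = 0.3500
  C_21 = −[(-0.05)(0.95) − (-0.35)(-0.35)] = 0.1700
  C_22 = (0.80)(0.95) − (-0.35)(-0.35) = 0.6375
  C_23 = −[(0.80)(-0.35) − (-0.05)(-0.35)] = 0.2975
  C_31 = (-0.05)(-0.10) − (-0.35)(0.85) = 0.3025
  C_32 = −[(0.80)(-0.10) − (-0.35)(-0.15)] = 0.1325
  C_33 = (0.80)(0.85) − (-0.05)(-0.15) = 0.6725
det(I−A) = Σ_j (I−A)_1j·C_1j = (0.80)(0.7725) + (-0.05)(0.1775) + (-0.35)(0.3500) = 0.486625
adj(I−A) = Cᵀ =
  [ 0.7725   0.1700   0.3025]
  [ 0.1775   0.6375   0.1325]
  [ 0.3500   0.2975   0.6725]
(I − A)⁻¹ = adj(I−A) / det(I−A) ≈
  [   1.5875     0.3493     0.6216]
  [   0.3648     1.3100     0.2723]
  [   0.7192     0.6114     1.3820]
First solve x = (I − A)⁻¹ d = adj(I−A)·d / det(I−A); in particular x_T = (0.7725·1040 + 0.1700·300 + 0.3025·280) / 0.486625 = 939.10 / 0.486625 ≈ 1929.8228.
Intermediate flow from C to T: z_CT = a_CT · x_T = 0.35 × 939.10 / 0.486625 = 328.685 / 0.486625 ≈ 675.44.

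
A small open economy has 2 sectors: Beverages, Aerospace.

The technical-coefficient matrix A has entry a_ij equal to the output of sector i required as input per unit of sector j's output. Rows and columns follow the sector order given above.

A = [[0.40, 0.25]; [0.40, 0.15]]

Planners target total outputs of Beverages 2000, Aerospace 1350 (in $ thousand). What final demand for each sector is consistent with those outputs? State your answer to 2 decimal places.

d_1 = 862.50, d_2 = 347.50

I − A =
  [   0.60    -0.25]
  [  -0.40     0.85]
d = (I − A) x:
  d_1 = (+0.60)·2000 + (-0.25)·1350 = 862.50
  d_2 = (-0.40)·2000 + (+0.85)·1350 = 347.50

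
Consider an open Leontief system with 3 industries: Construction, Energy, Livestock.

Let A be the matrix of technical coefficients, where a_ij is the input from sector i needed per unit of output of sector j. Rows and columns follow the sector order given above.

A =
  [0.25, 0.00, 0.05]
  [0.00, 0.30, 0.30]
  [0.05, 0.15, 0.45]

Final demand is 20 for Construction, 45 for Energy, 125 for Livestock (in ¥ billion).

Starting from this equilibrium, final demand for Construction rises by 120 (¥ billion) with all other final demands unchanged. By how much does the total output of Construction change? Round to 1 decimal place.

Δx_1 = 161.1

I − A =
  [   0.75     0.00    -0.05]
  [   0.00     0.70    -0.30]
  [  -0.05    -0.15     0.55]
Cofactors of I−A, C_ij = (−1)^(i+j)·(minor ij) (rows/columns in the sector order above):
  C_11 = (0.70)(0.55) − (-0.30)(-0.15) = 0.3400
  C_12 = −[(0.00)(0.55) − (-0.30)(-0.05)] = 0.0150
  C_13 = (0.00)(-0.15) − (0.70)(-0.05) = 0.0350
  C_21 = −[(0.00)(0.55) − (-0.05)(-0.15)] = 0.0075
  C_22 = (0.75)(0.55) − (-0.05)(-0.05) = 0.4100
  C_23 = −[(0.75)(-0.15) − (0.00)(-0.05)] = 0.1125
  C_31 = (0.00)(-0.30) − (-0.05)(0.70) = 0.0350
  C_32 = −[(0.75)(-0.30) − (-0.05)(0.00)] = 0.2250
  C_33 = (0.75)(0.70) − (0.00)(0.00) = 0.5250
det(I−A) = Σ_j (I−A)_1j·C_1j = (0.75)(0.3400) + (0.00)(0.0150) + (-0.05)(0.0350) = 0.25325
adj(I−A) = Cᵀ =
  [ 0.3400   0.0075   0.0350]
  [ 0.0150   0.4100   0.2250]
  [ 0.0350   0.1125   0.5250]
(I − A)⁻¹ = adj(I−A) / det(I−A) ≈
  [   1.3425     0.0296     0.1382]
  [   0.0592     1.6190     0.8885]
  [   0.1382     0.4442     2.0731]
Δx = (I − A)⁻¹ Δd with Δd having +120 in the Construction component and 0 elsewhere.
So Δx_1 = L_11 · (+120), where L_11 = adj(I−A)_11 / det(I−A) = 0.3400 / 0.25325.
Δx_1 = 0.3400 × (+120) / 0.25325 = 40.80 / 0.25325 ≈ 161.1.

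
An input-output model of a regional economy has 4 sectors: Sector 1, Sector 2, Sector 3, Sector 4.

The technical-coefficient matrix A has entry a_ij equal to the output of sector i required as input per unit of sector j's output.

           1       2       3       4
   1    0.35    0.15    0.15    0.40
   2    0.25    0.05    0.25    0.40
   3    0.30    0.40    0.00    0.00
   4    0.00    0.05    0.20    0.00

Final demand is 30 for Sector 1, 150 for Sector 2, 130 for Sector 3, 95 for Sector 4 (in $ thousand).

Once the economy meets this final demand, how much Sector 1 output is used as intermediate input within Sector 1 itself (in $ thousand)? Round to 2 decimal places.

z_11 = 130.35

I − A =
  [   0.65    -0.15    -0.15    -0.40]
  [  -0.25     0.95    -0.25    -0.40]
  [  -0.30    -0.40     1.00     0.00]
  [   0.00    -0.05    -0.20     1.00]
Compute the cofactors C_ij = (−1)^(i+j)·(3×3 minor ij) of I−A; the adjugate is their transpose:
adj(I−A) = Cᵀ =
  [ 0.79800   0.26200   0.27000   0.42400]
  [ 0.34900   0.58100   0.27200   0.37200]
  [ 0.37900   0.31100   0.56200   0.27600]
  [ 0.09325   0.09125   0.12600   0.44600]
det(I−A) = Σ_j (I−A)_1j·C_1j = (0.65)(0.79800) + (-0.15)(0.34900) + (-0.15)(0.37900) + (-0.40)(0.09325) = 0.3722
(I − A)⁻¹ = adj(I−A) / det(I−A) ≈
  [   2.1440     0.7039     0.7254     1.1392]
  [   0.9377     1.5610     0.7308     0.9995]
  [   1.0183     0.8356     1.5099     0.7415]
  [   0.2505     0.2452     0.3385     1.1983]
First solve x = (I − A)⁻¹ d = adj(I−A)·d / det(I−A); in particular x_1 = (0.79800·30 + 0.26200·150 + 0.27000·130 + 0.42400·95) / 0.3722 = 138.62 / 0.3722 ≈ 372.4342.
Intermediate flow from 1 to 1: z_11 = a_11 · x_1 = 0.35 × 138.62 / 0.3722 = 48.517 / 0.3722 ≈ 130.35.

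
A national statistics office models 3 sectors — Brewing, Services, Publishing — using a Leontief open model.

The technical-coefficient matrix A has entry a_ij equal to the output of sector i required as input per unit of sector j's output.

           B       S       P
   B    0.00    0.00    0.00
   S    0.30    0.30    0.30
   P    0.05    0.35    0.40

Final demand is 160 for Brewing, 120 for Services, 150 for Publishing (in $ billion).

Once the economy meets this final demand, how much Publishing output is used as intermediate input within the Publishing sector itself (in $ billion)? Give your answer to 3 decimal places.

z_PP = 215.111

I − A =
  [   1.00     0.00     0.00]
  [  -0.30     0.70    -0.30]
  [  -0.05    -0.35     0.60]
Cofactors of I−A, C_ij = (−1)^(i+j)·(minor ij) (rows/columns in the sector order above):
  C_11 = (0.70)(0.60) − (-0.30)(-0.35) = 0.3150
  C_12 = −[(-0.30)(0.60) − (-0.30)(-0.05)] = 0.1950
  C_13 = (-0.30)(-0.35) − (0.70)(-0.05) = 0.1400
  C_21 = −[(0.00)(0.60) − (0.00)(-0.35)] = 0.0000
  C_22 = (1.00)(0.60) − (0.00)(-0.05) = 0.6000
  C_23 = −[(1.00)(-0.35) − (0.00)(-0.05)] = 0.3500
  C_31 = (0.00)(-0.30) − (0.00)(0.70) = 0.0000
  C_32 = −[(1.00)(-0.30) − (0.00)(-0.30)] = 0.3000
  C_33 = (1.00)(0.70) − (0.00)(-0.30) = 0.7000
det(I−A) = Σ_j (I−A)_1j·C_1j = (1.00)(0.3150) + (0.00)(0.1950) + (0.00)(0.1400) = 0.3150
adj(I−A) = Cᵀ =
  [ 0.3150   0.0000   0.0000]
  [ 0.1950   0.6000   0.3000]
  [ 0.1400   0.3500   0.7000]
(I − A)⁻¹ = adj(I−A) / det(I−A) ≈
  [   1.0000     0.0000     0.0000]
  [   0.6190     1.9048     0.9524]
  [   0.4444     1.1111     2.2222]
First solve x = (I − A)⁻¹ d = adj(I−A)·d / det(I−A); in particular x_P = (0.1400·160 + 0.3500·120 + 0.7000·150) / 0.3150 = 169.40 / 0.3150 ≈ 537.77778.
Intermediate flow from P to P: z_PP = a_PP · x_P = 0.40 × 169.40 / 0.3150 = 67.76 / 0.3150 ≈ 215.111.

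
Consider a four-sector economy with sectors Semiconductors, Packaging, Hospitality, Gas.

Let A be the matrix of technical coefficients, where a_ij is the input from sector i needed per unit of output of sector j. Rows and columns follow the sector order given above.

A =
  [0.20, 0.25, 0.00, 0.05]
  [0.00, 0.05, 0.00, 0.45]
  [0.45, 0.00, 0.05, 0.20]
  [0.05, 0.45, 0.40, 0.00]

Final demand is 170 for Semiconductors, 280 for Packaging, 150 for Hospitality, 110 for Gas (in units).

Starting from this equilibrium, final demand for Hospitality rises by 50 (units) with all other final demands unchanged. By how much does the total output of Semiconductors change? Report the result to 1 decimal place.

I − A =
  [   0.80    -0.25     0.00    -0.05]
  [   0.00     0.95     0.00    -0.45]
  [  -0.45     0.00     0.95    -0.20]
  [  -0.05    -0.45    -0.40     1.00]
Compute the cofactors C_ij = (−1)^(i+j)·(3×3 minor ij) of I−A; the adjugate is their transpose:
adj(I−A) = Cᵀ =
  [ 0.634125   0.238875   0.064000   0.152000]
  [ 0.102375   0.684625   0.144000   0.342000]
  [ 0.345875   0.197125   0.590000   0.224000]
  [ 0.216125   0.398875   0.304000   0.722000]
det(I−A) = Σ_j (I−A)_1j·C_1j = (0.80)(0.634125) + (-0.25)(0.102375) + (0.00)(0.345875) + (-0.05)(0.216125) = 0.4709
(I − A)⁻¹ = adj(I−A) / det(I−A) ≈
  [   1.3466     0.5073     0.1359     0.3228]
  [   0.2174     1.4539     0.3058     0.7263]
  [   0.7345     0.4186     1.2529     0.4757]
  [   0.4590     0.8470     0.6456     1.5332]
Δx = (I − A)⁻¹ Δd with Δd having +50 in the Hospitality component and 0 elsewhere.
So Δx_S = L_SH · (+50), where L_SH = adj(I−A)_SH / det(I−A) = 0.064000 / 0.4709.
Δx_S = 0.064000 × (+50) / 0.4709 = 3.20 / 0.4709 ≈ 6.8.

Δx_S = 6.8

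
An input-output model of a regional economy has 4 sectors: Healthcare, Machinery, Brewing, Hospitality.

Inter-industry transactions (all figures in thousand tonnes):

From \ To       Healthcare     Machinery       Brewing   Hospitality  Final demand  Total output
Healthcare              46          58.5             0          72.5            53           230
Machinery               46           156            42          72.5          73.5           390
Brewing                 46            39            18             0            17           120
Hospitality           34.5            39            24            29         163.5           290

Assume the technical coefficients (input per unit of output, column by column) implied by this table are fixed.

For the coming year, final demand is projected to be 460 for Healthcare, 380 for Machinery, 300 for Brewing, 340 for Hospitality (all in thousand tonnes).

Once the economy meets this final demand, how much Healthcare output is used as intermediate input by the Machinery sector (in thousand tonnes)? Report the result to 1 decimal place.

z_12 = 298.3

Technical coefficients a_ij = z_ij / X_j:
  a_11 = 46/230 = 0.20, a_21 = 46/230 = 0.20, a_31 = 46/230 = 0.20, a_41 = 34.5/230 = 0.15
  a_12 = 58.5/390 = 0.15, a_22 = 156/390 = 0.40, a_32 = 39/390 = 0.10, a_42 = 39/390 = 0.10
  a_13 = 0/120 = 0.00, a_23 = 42/120 = 0.35, a_33 = 18/120 = 0.15, a_43 = 24/120 = 0.20
  a_14 = 72.5/290 = 0.25, a_24 = 72.5/290 = 0.25, a_34 = 0/290 = 0.00, a_44 = 29/290 = 0.10
I − A =
  [   0.80    -0.15     0.00    -0.25]
  [  -0.20     0.60    -0.35    -0.25]
  [  -0.20    -0.10     0.85     0.00]
  [  -0.15    -0.10    -0.20     0.90]
Compute the cofactors C_ij = (−1)^(i+j)·(3×3 minor ij) of I−A; the adjugate is their transpose:
adj(I−A) = Cᵀ =
  [ 0.401250   0.141000   0.093500   0.150625]
  [ 0.257875   0.570125   0.288875   0.230000]
  [ 0.124750   0.100250   0.351875   0.062500]
  [ 0.123250   0.109125   0.125875   0.344000]
det(I−A) = Σ_j (I−A)_1j·C_1j = (0.80)(0.401250) + (-0.15)(0.257875) + (0.00)(0.124750) + (-0.25)(0.123250) = 0.25150625
(I − A)⁻¹ = adj(I−A) / det(I−A) ≈
  [   1.5954     0.5606     0.3718     0.5989]
  [   1.0253     2.2668     1.1486     0.9145]
  [   0.4960     0.3986     1.3991     0.2485]
  [   0.4900     0.4339     0.5005     1.3678]
First solve x = (I − A)⁻¹ d = adj(I−A)·d / det(I−A); in particular x_2 = (0.257875·460 + 0.570125·380 + 0.288875·300 + 0.230000·340) / 0.25150625 = 500.1325 / 0.25150625 ≈ 1988.549.
Intermediate flow from 1 to 2: z_12 = a_12 · x_2 = 0.15 × 500.1325 / 0.25150625 = 75.019875 / 0.25150625 ≈ 298.3.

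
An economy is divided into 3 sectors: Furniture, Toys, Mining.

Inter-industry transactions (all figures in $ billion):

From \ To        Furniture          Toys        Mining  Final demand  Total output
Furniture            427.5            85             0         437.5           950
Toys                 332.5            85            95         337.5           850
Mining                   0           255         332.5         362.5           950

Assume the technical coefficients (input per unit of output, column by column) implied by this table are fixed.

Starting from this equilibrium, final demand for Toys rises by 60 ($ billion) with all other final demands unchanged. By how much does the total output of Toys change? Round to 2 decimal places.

Δx_2 = 75.93

Technical coefficients a_ij = z_ij / X_j:
  a_11 = 427.5/950 = 0.45, a_21 = 332.5/950 = 0.35, a_31 = 0/950 = 0.00
  a_12 = 85/850 = 0.10, a_22 = 85/850 = 0.10, a_32 = 255/850 = 0.30
  a_13 = 0/950 = 0.00, a_23 = 95/950 = 0.10, a_33 = 332.5/950 = 0.35
I − A =
  [   0.55    -0.10     0.00]
  [  -0.35     0.90    -0.10]
  [   0.00    -0.30     0.65]
Cofactors of I−A, C_ij = (−1)^(i+j)·(minor ij) (rows/columns in the sector order above):
  C_11 = (0.90)(0.65) − (-0.10)(-0.30) = 0.5550
  C_12 = −[(-0.35)(0.65) − (-0.10)(0.00)] = 0.2275
  C_13 = (-0.35)(-0.30) − (0.90)(0.00) = 0.1050
  C_21 = −[(-0.10)(0.65) − (0.00)(-0.30)] = 0.0650
  C_22 = (0.55)(0.65) − (0.00)(0.00) = 0.3575
  C_23 = −[(0.55)(-0.30) − (-0.10)(0.00)] = 0.1650
  C_31 = (-0.10)(-0.10) − (0.00)(0.90) = 0.0100
  C_32 = −[(0.55)(-0.10) − (0.00)(-0.35)] = 0.0550
  C_33 = (0.55)(0.90) − (-0.10)(-0.35) = 0.4600
det(I−A) = Σ_j (I−A)_1j·C_1j = (0.55)(0.5550) + (-0.10)(0.2275) + (0.00)(0.1050) = 0.2825
adj(I−A) = Cᵀ =
  [ 0.5550   0.0650   0.0100]
  [ 0.2275   0.3575   0.0550]
  [ 0.1050   0.1650   0.4600]
(I − A)⁻¹ = adj(I−A) / det(I−A) ≈
  [   1.9646     0.2301     0.0354]
  [   0.8053     1.2655     0.1947]
  [   0.3717     0.5841     1.6283]
Δx = (I − A)⁻¹ Δd with Δd having +60 in the Toys component and 0 elsewhere.
So Δx_2 = L_22 · (+60), where L_22 = adj(I−A)_22 / det(I−A) = 0.3575 / 0.2825.
Δx_2 = 0.3575 × (+60) / 0.2825 = 21.45 / 0.2825 ≈ 75.93.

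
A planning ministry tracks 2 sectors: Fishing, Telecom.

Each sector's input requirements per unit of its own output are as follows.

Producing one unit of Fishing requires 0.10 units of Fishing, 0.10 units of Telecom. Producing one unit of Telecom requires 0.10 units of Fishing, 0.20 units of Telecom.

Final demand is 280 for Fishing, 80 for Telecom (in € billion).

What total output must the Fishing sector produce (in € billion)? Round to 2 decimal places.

x_F = 326.76

I − A =
  [   0.90    -0.10]
  [  -0.10     0.80]
det(I−A) = (0.90)(0.80) − (-0.10)(-0.10) = 0.7100
adj(I−A) = [[0.80, 0.10], [0.10, 0.90]]
(I − A)⁻¹ = adj(I−A) / det(I−A) ≈
  [   1.1268     0.1408]
  [   0.1408     1.2676]
x = (I − A)⁻¹ d = adj(I−A)·d / det(I−A), with det(I−A) = 0.7100:
  x_F = (0.80·280 + 0.10·80) / 0.7100 = 232.00 / 0.7100 ≈ 326.76
  x_T = (0.10·280 + 0.90·80) / 0.7100 = 100.00 / 0.7100 ≈ 140.85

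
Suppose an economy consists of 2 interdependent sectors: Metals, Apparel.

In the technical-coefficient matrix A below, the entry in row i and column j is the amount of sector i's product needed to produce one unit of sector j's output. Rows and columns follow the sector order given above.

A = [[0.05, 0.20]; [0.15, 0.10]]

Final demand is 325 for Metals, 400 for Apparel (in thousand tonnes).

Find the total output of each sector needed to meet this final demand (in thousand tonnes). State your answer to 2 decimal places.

x_M = 451.52, x_A = 519.70

I − A =
  [   0.95    -0.20]
  [  -0.15     0.90]
det(I−A) = (0.95)(0.90) − (-0.20)(-0.15) = 0.8250
adj(I−A) = [[0.90, 0.20], [0.15, 0.95]]
(I − A)⁻¹ = adj(I−A) / det(I−A) ≈
  [   1.0909     0.2424]
  [   0.1818     1.1515]
x = (I − A)⁻¹ d = adj(I−A)·d / det(I−A), with det(I−A) = 0.8250:
  x_M = (0.90·325 + 0.20·400) / 0.8250 = 372.50 / 0.8250 ≈ 451.52
  x_A = (0.15·325 + 0.95·400) / 0.8250 = 428.75 / 0.8250 ≈ 519.70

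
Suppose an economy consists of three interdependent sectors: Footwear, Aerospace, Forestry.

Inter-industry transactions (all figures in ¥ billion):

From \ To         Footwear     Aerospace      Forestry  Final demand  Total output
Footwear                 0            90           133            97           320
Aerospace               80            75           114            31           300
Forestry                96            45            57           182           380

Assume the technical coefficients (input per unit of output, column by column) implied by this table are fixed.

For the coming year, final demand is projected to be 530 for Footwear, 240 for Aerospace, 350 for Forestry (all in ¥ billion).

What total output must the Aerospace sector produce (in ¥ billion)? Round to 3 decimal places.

Technical coefficients a_ij = z_ij / X_j:
  a_11 = 0/320 = 0.00, a_21 = 80/320 = 0.25, a_31 = 96/320 = 0.30
  a_12 = 90/300 = 0.30, a_22 = 75/300 = 0.25, a_32 = 45/300 = 0.15
  a_13 = 133/380 = 0.35, a_23 = 114/380 = 0.30, a_33 = 57/380 = 0.15
I − A =
  [   1.00    -0.30    -0.35]
  [  -0.25     0.75    -0.30]
  [  -0.30    -0.15     0.85]
Cofactors of I−A, C_ij = (−1)^(i+j)·(minor ij) (rows/columns in the sector order above):
  C_11 = (0.75)(0.85) − (-0.30)(-0.15) = 0.5925
  C_12 = −[(-0.25)(0.85) − (-0.30)(-0.30)] = 0.3025
  C_13 = (-0.25)(-0.15) − (0.75)(-0.30) = 0.2625
  C_21 = −[(-0.30)(0.85) − (-0.35)(-0.15)] = 0.3075
  C_22 = (1.00)(0.85) − (-0.35)(-0.30) = 0.7450
  C_23 = −[(1.00)(-0.15) − (-0.30)(-0.30)] = 0.2400
  C_31 = (-0.30)(-0.30) − (-0.35)(0.75) = 0.3525
  C_32 = −[(1.00)(-0.30) − (-0.35)(-0.25)] = 0.3875
  C_33 = (1.00)(0.75) − (-0.30)(-0.25) = 0.6750
det(I−A) = Σ_j (I−A)_1j·C_1j = (1.00)(0.5925) + (-0.30)(0.3025) + (-0.35)(0.2625) = 0.409875
adj(I−A) = Cᵀ =
  [ 0.5925   0.3075   0.3525]
  [ 0.3025   0.7450   0.3875]
  [ 0.2625   0.2400   0.6750]
(I − A)⁻¹ = adj(I−A) / det(I−A) ≈
  [   1.4456     0.7502     0.8600]
  [   0.7380     1.8176     0.9454]
  [   0.6404     0.5855     1.6468]
x = (I − A)⁻¹ d = adj(I−A)·d / det(I−A), with det(I−A) = 0.409875:
  x_1 = (0.5925·530 + 0.3075·240 + 0.3525·350) / 0.409875 = 511.20 / 0.409875 ≈ 1247.210
  x_2 = (0.3025·530 + 0.7450·240 + 0.3875·350) / 0.409875 = 474.75 / 0.409875 ≈ 1158.280
  x_3 = (0.2625·530 + 0.2400·240 + 0.6750·350) / 0.409875 = 432.975 / 0.409875 ≈ 1056.359

x_2 = 1158.280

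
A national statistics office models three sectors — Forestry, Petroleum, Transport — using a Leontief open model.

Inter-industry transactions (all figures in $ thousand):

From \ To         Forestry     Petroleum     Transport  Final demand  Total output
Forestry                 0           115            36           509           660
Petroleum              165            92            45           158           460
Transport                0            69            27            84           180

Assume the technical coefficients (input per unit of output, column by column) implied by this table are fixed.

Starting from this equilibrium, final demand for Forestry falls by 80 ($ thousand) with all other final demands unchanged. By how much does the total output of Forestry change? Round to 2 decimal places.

Technical coefficients a_ij = z_ij / X_j:
  a_FF = 0/660 = 0.00, a_PF = 165/660 = 0.25, a_TF = 0/660 = 0.00
  a_FP = 115/460 = 0.25, a_PP = 92/460 = 0.20, a_TP = 69/460 = 0.15
  a_FT = 36/180 = 0.20, a_PT = 45/180 = 0.25, a_TT = 27/180 = 0.15
I − A =
  [   1.00    -0.25    -0.20]
  [  -0.25     0.80    -0.25]
  [   0.00    -0.15     0.85]
Cofactors of I−A, C_ij = (−1)^(i+j)·(minor ij) (rows/columns in the sector order above):
  C_11 = (0.80)(0.85) − (-0.25)(-0.15) = 0.6425
  C_12 = −[(-0.25)(0.85) − (-0.25)(0.00)] = 0.2125
  C_13 = (-0.25)(-0.15) − (0.80)(0.00) = 0.0375
  C_21 = −[(-0.25)(0.85) − (-0.20)(-0.15)] = 0.2425
  C_22 = (1.00)(0.85) − (-0.20)(0.00) = 0.8500
  C_23 = −[(1.00)(-0.15) − (-0.25)(0.00)] = 0.1500
  C_31 = (-0.25)(-0.25) − (-0.20)(0.80) = 0.2225
  C_32 = −[(1.00)(-0.25) − (-0.20)(-0.25)] = 0.3000
  C_33 = (1.00)(0.80) − (-0.25)(-0.25) = 0.7375
det(I−A) = Σ_j (I−A)_1j·C_1j = (1.00)(0.6425) + (-0.25)(0.2125) + (-0.20)(0.0375) = 0.581875
adj(I−A) = Cᵀ =
  [ 0.6425   0.2425   0.2225]
  [ 0.2125   0.8500   0.3000]
  [ 0.0375   0.1500   0.7375]
(I − A)⁻¹ = adj(I−A) / det(I−A) ≈
  [   1.1042     0.4168     0.3824]
  [   0.3652     1.4608     0.5156]
  [   0.0644     0.2578     1.2675]
Δx = (I − A)⁻¹ Δd with Δd having -80 in the Forestry component and 0 elsewhere.
So Δx_F = L_FF · (-80), where L_FF = adj(I−A)_FF / det(I−A) = 0.6425 / 0.581875.
Δx_F = 0.6425 × (-80) / 0.581875 = -51.40 / 0.581875 ≈ -88.34.

Δx_F = -88.34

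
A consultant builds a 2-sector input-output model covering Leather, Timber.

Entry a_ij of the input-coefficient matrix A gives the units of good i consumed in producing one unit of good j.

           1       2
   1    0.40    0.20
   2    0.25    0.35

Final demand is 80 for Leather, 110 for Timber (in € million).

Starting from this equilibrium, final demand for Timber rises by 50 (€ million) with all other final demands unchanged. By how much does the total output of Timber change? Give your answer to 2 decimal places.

I − A =
  [   0.60    -0.20]
  [  -0.25     0.65]
det(I−A) = (0.60)(0.65) − (-0.20)(-0.25) = 0.3400
adj(I−A) = [[0.65, 0.20], [0.25, 0.60]]
(I − A)⁻¹ = adj(I−A) / det(I−A) ≈
  [   1.9118     0.5882]
  [   0.7353     1.7647]
Δx = (I − A)⁻¹ Δd with Δd having +50 in the Timber component and 0 elsewhere.
So Δx_2 = L_22 · (+50), where L_22 = adj(I−A)_22 / det(I−A) = 0.60 / 0.3400.
Δx_2 = 0.60 × (+50) / 0.3400 = 30.00 / 0.3400 ≈ 88.24.

Δx_2 = 88.24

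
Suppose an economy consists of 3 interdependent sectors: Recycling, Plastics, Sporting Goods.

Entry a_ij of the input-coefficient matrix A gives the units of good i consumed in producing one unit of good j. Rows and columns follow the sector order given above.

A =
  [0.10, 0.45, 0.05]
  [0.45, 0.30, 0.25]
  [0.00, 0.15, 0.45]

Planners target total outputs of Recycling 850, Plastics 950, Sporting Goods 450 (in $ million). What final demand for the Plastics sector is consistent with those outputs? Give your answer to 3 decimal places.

I − A =
  [   0.90    -0.45    -0.05]
  [  -0.45     0.70    -0.25]
  [   0.00    -0.15     0.55]
d = (I − A) x:
  d_R = (+0.90)·850 + (-0.45)·950 + (-0.05)·450 = 315.000
  d_P = (-0.45)·850 + (+0.70)·950 + (-0.25)·450 = 170.000
  d_S = (+0.00)·850 + (-0.15)·950 + (+0.55)·450 = 105.000

d_P = 170.000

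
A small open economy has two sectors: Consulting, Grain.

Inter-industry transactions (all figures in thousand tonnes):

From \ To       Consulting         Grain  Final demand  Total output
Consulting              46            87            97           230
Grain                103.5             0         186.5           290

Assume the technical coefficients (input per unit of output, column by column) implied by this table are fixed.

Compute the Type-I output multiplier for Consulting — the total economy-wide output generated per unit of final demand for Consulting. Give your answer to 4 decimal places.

Technical coefficients a_ij = z_ij / X_j:
  a_CC = 46/230 = 0.20, a_GC = 103.5/230 = 0.45
  a_CG = 87/290 = 0.30, a_GG = 0/290 = 0.00
I − A =
  [   0.80    -0.30]
  [  -0.45     1.00]
det(I−A) = (0.80)(1.00) − (-0.30)(-0.45) = 0.6650
adj(I−A) = [[1.00, 0.30], [0.45, 0.80]]
(I − A)⁻¹ = adj(I−A) / det(I−A) ≈
  [   1.50376     0.45113]
  [   0.67669     1.20301]
The output multiplier for sector j is the column-j sum of the Leontief inverse (I − A)⁻¹ = adj(I−A) / det(I−A).
Column C of adj(I−A): (1.00, 0.45); det(I−A) = 0.6650.
m_C = (1.00 + 0.45) / 0.6650 = 1.45 / 0.6650 ≈ 2.1805.

m_C = 2.1805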